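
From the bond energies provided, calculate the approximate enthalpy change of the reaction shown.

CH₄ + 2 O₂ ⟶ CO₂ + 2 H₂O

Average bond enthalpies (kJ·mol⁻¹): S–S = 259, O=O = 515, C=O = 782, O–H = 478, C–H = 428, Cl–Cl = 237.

ΔH ≈ −734 kJ

Bonds broken (reactants):
  C–H: 4 × 428 = 1712
  O=O: 2 × 515 = 1030
  Σ(broken) = 2742 kJ
Bonds formed (products):
  C=O: 2 × 782 = 1564
  O–H: 4 × 478 = 1912
  Σ(formed) = 3476 kJ
ΔH = Σ(broken) − Σ(formed) = 2742 − 3476 = −734 kJ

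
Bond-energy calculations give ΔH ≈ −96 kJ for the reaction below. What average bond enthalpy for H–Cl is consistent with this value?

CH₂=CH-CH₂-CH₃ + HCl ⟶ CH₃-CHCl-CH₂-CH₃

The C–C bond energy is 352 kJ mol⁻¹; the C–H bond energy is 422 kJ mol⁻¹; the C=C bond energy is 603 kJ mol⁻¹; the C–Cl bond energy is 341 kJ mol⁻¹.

Let D be the H–Cl bond energy.
Σ(broken) = 2×352 + 8×422 + 1×603 + 1×D = 4683 + D
Σ(formed) = 3×352 + 1×341 + 9×422 = 5195
ΔH = Σ(broken) − Σ(formed) = (4683 + D) − (5195) = −512 + D
Setting this equal to −96 kJ gives D = 416 kJ/mol.

D(H–Cl) ≈ 416 kJ/mol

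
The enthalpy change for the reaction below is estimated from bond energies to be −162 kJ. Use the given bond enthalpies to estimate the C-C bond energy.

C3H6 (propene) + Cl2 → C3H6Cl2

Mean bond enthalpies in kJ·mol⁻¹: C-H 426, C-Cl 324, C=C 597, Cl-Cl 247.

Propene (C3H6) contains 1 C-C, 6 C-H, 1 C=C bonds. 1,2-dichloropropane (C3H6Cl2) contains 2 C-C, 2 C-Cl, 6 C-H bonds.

D(C-C) ≈ 358 kJ/mol

Let D be the C-C bond energy.
Σ(broken) = 1×D + 6×426 + 1×597 + 1×247 = 3400 + D
Σ(formed) = 2×D + 2×324 + 6×426 = 3204 + 2D
ΔH = Σ(broken) − Σ(formed) = (3400 + D) − (3204 + 2D) = +196 − D
Setting this equal to −162 kJ gives D = 358 kJ/mol.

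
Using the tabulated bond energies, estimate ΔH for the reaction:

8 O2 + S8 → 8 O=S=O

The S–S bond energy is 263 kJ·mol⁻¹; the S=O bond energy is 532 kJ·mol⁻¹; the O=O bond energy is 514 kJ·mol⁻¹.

Bonds broken (reactants):
  O=O: 8 × 514 = 4112
  S–S: 8 × 263 = 2104
  Σ(broken) = 6216 kJ
Bonds formed (products):
  S=O: 16 × 532 = 8512
  Σ(formed) = 8512 kJ
ΔH = Σ(broken) − Σ(formed) = 6216 − 8512 = −2296 kJ

ΔH ≈ −2296 kJ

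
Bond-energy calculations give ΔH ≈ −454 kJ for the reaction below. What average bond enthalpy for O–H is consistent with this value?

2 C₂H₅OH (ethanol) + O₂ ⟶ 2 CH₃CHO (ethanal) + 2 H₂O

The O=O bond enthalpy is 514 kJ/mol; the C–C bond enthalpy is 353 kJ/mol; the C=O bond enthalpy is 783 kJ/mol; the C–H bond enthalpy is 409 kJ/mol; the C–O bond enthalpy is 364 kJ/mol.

Let D be the O–H bond energy.
Σ(broken) = 2×353 + 10×409 + 2×364 + 2×D + 1×514 = 6038 + 2D
Σ(formed) = 2×353 + 8×409 + 2×783 + 4×D = 5544 + 4D
ΔH = Σ(broken) − Σ(formed) = (6038 + 2D) − (5544 + 4D) = +494 − 2D
Setting this equal to −454 kJ gives 2D = 948, so D = 474 kJ/mol.

D(O–H) ≈ 474 kJ/mol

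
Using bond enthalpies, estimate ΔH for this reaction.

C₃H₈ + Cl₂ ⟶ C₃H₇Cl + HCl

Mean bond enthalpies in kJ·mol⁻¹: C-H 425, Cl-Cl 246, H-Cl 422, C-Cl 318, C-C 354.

ΔH ≈ −69 kJ

Bonds broken (reactants):
  C-C: 2 × 354 = 708
  C-H: 8 × 425 = 3400
  Cl-Cl: 1 × 246 = 246
  Σ(broken) = 4354 kJ
Bonds formed (products):
  C-C: 2 × 354 = 708
  C-Cl: 1 × 318 = 318
  C-H: 7 × 425 = 2975
  H-Cl: 1 × 422 = 422
  Σ(formed) = 4423 kJ
ΔH = Σ(broken) − Σ(formed) = 4354 − 4423 = −69 kJ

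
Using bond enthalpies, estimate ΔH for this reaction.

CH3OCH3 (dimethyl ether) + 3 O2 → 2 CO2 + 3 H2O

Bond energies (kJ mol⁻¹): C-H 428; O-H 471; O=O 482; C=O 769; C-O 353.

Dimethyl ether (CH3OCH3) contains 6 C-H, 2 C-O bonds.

ΔH ≈ −1182 kJ

Bonds broken (reactants):
  C-H: 6 × 428 = 2568
  C-O: 2 × 353 = 706
  O=O: 3 × 482 = 1446
  Σ(broken) = 4720 kJ
Bonds formed (products):
  C=O: 4 × 769 = 3076
  O-H: 6 × 471 = 2826
  Σ(formed) = 5902 kJ
ΔH = Σ(broken) − Σ(formed) = 4720 − 5902 = −1182 kJ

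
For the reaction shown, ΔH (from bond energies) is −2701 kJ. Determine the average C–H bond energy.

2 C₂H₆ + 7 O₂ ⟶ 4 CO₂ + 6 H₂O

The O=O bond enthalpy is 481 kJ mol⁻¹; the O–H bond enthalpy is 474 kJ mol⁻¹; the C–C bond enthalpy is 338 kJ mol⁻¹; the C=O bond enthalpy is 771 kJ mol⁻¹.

D(C–H) ≈ 426 kJ/mol

Let D be the C–H bond energy.
Σ(broken) = 2×338 + 12×D + 7×481 = 4043 + 12D
Σ(formed) = 8×771 + 12×474 = 11856
ΔH = Σ(broken) − Σ(formed) = (4043 + 12D) − (11856) = −7813 + 12D
Setting this equal to −2701 kJ gives 12D = 5112, so D = 426 kJ/mol.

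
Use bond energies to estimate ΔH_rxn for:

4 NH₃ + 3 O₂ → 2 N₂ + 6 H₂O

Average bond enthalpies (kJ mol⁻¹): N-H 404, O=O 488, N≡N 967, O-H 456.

ΔH ≈ −1094 kJ

Bonds broken (reactants):
  N-H: 12 × 404 = 4848
  O=O: 3 × 488 = 1464
  Σ(broken) = 6312 kJ
Bonds formed (products):
  N≡N: 2 × 967 = 1934
  O-H: 12 × 456 = 5472
  Σ(formed) = 7406 kJ
ΔH = Σ(broken) − Σ(formed) = 6312 − 7406 = −1094 kJ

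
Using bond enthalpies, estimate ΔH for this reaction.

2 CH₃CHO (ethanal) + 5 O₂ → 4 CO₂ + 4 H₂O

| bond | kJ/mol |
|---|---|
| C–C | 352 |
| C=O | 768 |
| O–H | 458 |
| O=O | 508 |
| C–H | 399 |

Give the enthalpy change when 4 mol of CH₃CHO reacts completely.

Bonds broken (reactants):
  C–C: 2 × 352 = 704
  C–H: 8 × 399 = 3192
  C=O: 2 × 768 = 1536
  O=O: 5 × 508 = 2540
  Σ(broken) = 7972 kJ
Bonds formed (products):
  C=O: 8 × 768 = 6144
  O–H: 8 × 458 = 3664
  Σ(formed) = 9808 kJ
ΔH = Σ(broken) − Σ(formed) = 7972 − 9808 = −1836 kJ
For 2× the reaction as written: 2 × (−1836) = −3672 kJ

ΔH = −3672 kJ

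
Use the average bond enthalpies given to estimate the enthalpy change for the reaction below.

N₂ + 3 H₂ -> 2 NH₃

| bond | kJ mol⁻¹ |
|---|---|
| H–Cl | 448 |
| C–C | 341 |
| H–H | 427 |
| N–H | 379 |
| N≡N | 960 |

ΔH ≈ −33 kJ

Bonds broken (reactants):
  H–H: 3 × 427 = 1281
  N≡N: 1 × 960 = 960
  Σ(broken) = 2241 kJ
Bonds formed (products):
  N–H: 6 × 379 = 2274
  Σ(formed) = 2274 kJ
ΔH = Σ(broken) − Σ(formed) = 2241 − 2274 = −33 kJ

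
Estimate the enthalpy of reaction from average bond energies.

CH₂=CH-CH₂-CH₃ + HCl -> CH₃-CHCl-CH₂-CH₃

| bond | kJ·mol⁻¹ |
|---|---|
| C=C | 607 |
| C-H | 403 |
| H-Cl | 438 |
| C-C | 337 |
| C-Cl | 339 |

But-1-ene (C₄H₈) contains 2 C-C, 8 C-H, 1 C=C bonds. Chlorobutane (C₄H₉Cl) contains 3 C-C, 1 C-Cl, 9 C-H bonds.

Bonds broken (reactants):
  C-C: 2 × 337 = 674
  C-H: 8 × 403 = 3224
  C=C: 1 × 607 = 607
  H-Cl: 1 × 438 = 438
  Σ(broken) = 4943 kJ
Bonds formed (products):
  C-C: 3 × 337 = 1011
  C-Cl: 1 × 339 = 339
  C-H: 9 × 403 = 3627
  Σ(formed) = 4977 kJ
ΔH = Σ(broken) − Σ(formed) = 4943 − 4977 = −34 kJ

ΔH ≈ −34 kJ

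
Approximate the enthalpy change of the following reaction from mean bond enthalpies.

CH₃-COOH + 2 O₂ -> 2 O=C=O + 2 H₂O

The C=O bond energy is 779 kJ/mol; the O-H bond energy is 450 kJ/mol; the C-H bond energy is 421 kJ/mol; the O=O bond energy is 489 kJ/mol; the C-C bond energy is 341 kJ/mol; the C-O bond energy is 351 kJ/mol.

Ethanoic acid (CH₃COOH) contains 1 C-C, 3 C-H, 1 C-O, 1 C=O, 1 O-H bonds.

ΔH ≈ −754 kJ

Bonds broken (reactants):
  C-C: 1 × 341 = 341
  C-H: 3 × 421 = 1263
  C-O: 1 × 351 = 351
  C=O: 1 × 779 = 779
  O-H: 1 × 450 = 450
  O=O: 2 × 489 = 978
  Σ(broken) = 4162 kJ
Bonds formed (products):
  C=O: 4 × 779 = 3116
  O-H: 4 × 450 = 1800
  Σ(formed) = 4916 kJ
ΔH = Σ(broken) − Σ(formed) = 4162 − 4916 = −754 kJ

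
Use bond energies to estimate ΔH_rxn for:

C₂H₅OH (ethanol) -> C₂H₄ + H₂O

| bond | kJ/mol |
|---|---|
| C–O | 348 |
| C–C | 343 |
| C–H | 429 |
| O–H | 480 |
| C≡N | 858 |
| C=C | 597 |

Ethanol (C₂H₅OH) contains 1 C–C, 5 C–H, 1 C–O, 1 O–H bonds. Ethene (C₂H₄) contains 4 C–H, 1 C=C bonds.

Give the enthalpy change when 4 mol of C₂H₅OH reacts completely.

ΔH = +172 kJ

Bonds broken (reactants):
  C–C: 1 × 343 = 343
  C–H: 5 × 429 = 2145
  C–O: 1 × 348 = 348
  O–H: 1 × 480 = 480
  Σ(broken) = 3316 kJ
Bonds formed (products):
  C–H: 4 × 429 = 1716
  C=C: 1 × 597 = 597
  O–H: 2 × 480 = 960
  Σ(formed) = 3273 kJ
ΔH = Σ(broken) − Σ(formed) = 3316 − 3273 = +43 kJ
For 4× the reaction as written: 4 × (+43) = +172 kJ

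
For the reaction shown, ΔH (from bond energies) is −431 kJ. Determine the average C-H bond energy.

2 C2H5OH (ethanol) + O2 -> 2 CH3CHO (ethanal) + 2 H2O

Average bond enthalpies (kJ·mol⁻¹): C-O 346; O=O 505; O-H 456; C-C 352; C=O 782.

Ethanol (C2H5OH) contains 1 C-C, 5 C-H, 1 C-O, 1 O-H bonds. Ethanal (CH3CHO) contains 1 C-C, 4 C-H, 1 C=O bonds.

D(C-H) ≈ 424 kJ/mol

Let D be the C-H bond energy.
Σ(broken) = 2×352 + 10×D + 2×346 + 2×456 + 1×505 = 2813 + 10D
Σ(formed) = 2×352 + 8×D + 2×782 + 4×456 = 4092 + 8D
ΔH = Σ(broken) − Σ(formed) = (2813 + 10D) − (4092 + 8D) = −1279 + 2D
Setting this equal to −431 kJ gives 2D = 848, so D = 424 kJ/mol.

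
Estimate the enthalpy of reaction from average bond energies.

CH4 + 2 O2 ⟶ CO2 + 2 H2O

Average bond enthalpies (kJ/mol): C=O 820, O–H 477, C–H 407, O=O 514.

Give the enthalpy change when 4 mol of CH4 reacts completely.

Bonds broken (reactants):
  C–H: 4 × 407 = 1628
  O=O: 2 × 514 = 1028
  Σ(broken) = 2656 kJ
Bonds formed (products):
  C=O: 2 × 820 = 1640
  O–H: 4 × 477 = 1908
  Σ(formed) = 3548 kJ
ΔH = Σ(broken) − Σ(formed) = 2656 − 3548 = −892 kJ
For 4× the reaction as written: 4 × (−892) = −3568 kJ

ΔH = −3568 kJ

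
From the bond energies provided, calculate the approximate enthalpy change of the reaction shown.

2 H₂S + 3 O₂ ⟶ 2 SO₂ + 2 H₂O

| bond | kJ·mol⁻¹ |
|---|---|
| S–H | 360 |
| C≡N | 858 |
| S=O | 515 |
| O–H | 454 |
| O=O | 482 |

Bonds broken (reactants):
  O=O: 3 × 482 = 1446
  S–H: 4 × 360 = 1440
  Σ(broken) = 2886 kJ
Bonds formed (products):
  O–H: 4 × 454 = 1816
  S=O: 4 × 515 = 2060
  Σ(formed) = 3876 kJ
ΔH = Σ(broken) − Σ(formed) = 2886 − 3876 = −990 kJ

ΔH ≈ −990 kJ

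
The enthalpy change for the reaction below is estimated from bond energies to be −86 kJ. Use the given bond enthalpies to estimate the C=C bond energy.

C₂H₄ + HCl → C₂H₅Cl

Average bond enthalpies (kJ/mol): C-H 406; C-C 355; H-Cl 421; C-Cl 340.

Let D be the C=C bond energy.
Σ(broken) = 4×406 + 1×D + 1×421 = 2045 + D
Σ(formed) = 1×355 + 1×340 + 5×406 = 2725
ΔH = Σ(broken) − Σ(formed) = (2045 + D) − (2725) = −680 + D
Setting this equal to −86 kJ gives D = 594 kJ/mol.

D(C=C) ≈ 594 kJ/mol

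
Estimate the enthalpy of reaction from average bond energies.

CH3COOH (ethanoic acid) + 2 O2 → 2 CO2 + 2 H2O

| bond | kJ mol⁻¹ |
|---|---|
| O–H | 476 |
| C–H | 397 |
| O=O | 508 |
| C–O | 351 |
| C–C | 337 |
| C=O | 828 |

Bonds broken (reactants):
  C–C: 1 × 337 = 337
  C–H: 3 × 397 = 1191
  C–O: 1 × 351 = 351
  C=O: 1 × 828 = 828
  O–H: 1 × 476 = 476
  O=O: 2 × 508 = 1016
  Σ(broken) = 4199 kJ
Bonds formed (products):
  C=O: 4 × 828 = 3312
  O–H: 4 × 476 = 1904
  Σ(formed) = 5216 kJ
ΔH = Σ(broken) − Σ(formed) = 4199 − 5216 = −1017 kJ

ΔH ≈ −1017 kJ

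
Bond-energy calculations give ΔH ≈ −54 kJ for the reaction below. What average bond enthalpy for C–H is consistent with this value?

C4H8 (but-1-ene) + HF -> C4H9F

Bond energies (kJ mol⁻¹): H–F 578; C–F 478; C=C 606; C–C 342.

Let D be the C–H bond energy.
Σ(broken) = 2×342 + 8×D + 1×606 + 1×578 = 1868 + 8D
Σ(formed) = 3×342 + 1×478 + 9×D = 1504 + 9D
ΔH = Σ(broken) − Σ(formed) = (1868 + 8D) − (1504 + 9D) = +364 − D
Setting this equal to −54 kJ gives D = 418 kJ/mol.

D(C–H) ≈ 418 kJ/mol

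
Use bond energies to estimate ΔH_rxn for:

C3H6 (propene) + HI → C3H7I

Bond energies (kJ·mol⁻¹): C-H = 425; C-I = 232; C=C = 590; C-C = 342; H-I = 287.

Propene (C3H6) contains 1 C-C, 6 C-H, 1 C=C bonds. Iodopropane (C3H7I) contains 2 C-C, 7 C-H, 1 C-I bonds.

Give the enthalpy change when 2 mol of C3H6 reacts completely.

Bonds broken (reactants):
  C-C: 1 × 342 = 342
  C-H: 6 × 425 = 2550
  C=C: 1 × 590 = 590
  H-I: 1 × 287 = 287
  Σ(broken) = 3769 kJ
Bonds formed (products):
  C-C: 2 × 342 = 684
  C-H: 7 × 425 = 2975
  C-I: 1 × 232 = 232
  Σ(formed) = 3891 kJ
ΔH = Σ(broken) − Σ(formed) = 3769 − 3891 = −122 kJ
For 2× the reaction as written: 2 × (−122) = −244 kJ

ΔH = −244 kJ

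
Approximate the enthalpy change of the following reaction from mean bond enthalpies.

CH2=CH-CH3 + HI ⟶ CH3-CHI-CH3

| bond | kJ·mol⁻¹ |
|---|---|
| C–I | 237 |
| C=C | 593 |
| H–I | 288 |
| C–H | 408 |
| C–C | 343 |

ΔH ≈ −107 kJ

Bonds broken (reactants):
  C–C: 1 × 343 = 343
  C–H: 6 × 408 = 2448
  C=C: 1 × 593 = 593
  H–I: 1 × 288 = 288
  Σ(broken) = 3672 kJ
Bonds formed (products):
  C–C: 2 × 343 = 686
  C–H: 7 × 408 = 2856
  C–I: 1 × 237 = 237
  Σ(formed) = 3779 kJ
ΔH = Σ(broken) − Σ(formed) = 3672 − 3779 = −107 kJ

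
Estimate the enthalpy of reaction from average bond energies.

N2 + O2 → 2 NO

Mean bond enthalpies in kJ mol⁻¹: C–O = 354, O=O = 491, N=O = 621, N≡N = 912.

ΔH ≈ +161 kJ

Bonds broken (reactants):
  N≡N: 1 × 912 = 912
  O=O: 1 × 491 = 491
  Σ(broken) = 1403 kJ
Bonds formed (products):
  N=O: 2 × 621 = 1242
  Σ(formed) = 1242 kJ
ΔH = Σ(broken) − Σ(formed) = 1403 − 1242 = +161 kJ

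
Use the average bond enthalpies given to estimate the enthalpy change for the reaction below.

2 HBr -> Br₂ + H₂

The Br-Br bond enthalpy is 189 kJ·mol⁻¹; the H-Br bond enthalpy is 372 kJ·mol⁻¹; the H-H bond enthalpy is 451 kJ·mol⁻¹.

ΔH ≈ +104 kJ

Bonds broken (reactants):
  H-Br: 2 × 372 = 744
  Σ(broken) = 744 kJ
Bonds formed (products):
  Br-Br: 1 × 189 = 189
  H-H: 1 × 451 = 451
  Σ(formed) = 640 kJ
ΔH = Σ(broken) − Σ(formed) = 744 − 640 = +104 kJ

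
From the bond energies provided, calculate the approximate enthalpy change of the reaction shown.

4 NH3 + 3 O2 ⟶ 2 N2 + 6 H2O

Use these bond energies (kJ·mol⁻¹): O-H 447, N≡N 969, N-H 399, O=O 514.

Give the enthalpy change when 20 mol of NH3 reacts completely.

ΔH = −4860 kJ

Bonds broken (reactants):
  N-H: 12 × 399 = 4788
  O=O: 3 × 514 = 1542
  Σ(broken) = 6330 kJ
Bonds formed (products):
  N≡N: 2 × 969 = 1938
  O-H: 12 × 447 = 5364
  Σ(formed) = 7302 kJ
ΔH = Σ(broken) − Σ(formed) = 6330 − 7302 = −972 kJ
For 5× the reaction as written: 5 × (−972) = −4860 kJ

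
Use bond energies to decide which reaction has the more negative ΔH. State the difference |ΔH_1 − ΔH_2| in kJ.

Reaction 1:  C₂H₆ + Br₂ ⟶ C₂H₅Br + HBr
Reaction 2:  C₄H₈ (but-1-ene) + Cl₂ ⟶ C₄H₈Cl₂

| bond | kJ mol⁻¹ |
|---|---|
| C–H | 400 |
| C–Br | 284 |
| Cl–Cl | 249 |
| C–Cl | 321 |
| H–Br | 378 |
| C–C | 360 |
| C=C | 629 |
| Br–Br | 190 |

Reaction 2, by 52 kJ

Reaction 1:
  Bonds broken (reactants):
    Br–Br: 1 × 190 = 190
    C–C: 1 × 360 = 360
    C–H: 6 × 400 = 2400
    Σ(broken) = 2950 kJ
  Bonds formed (products):
    C–Br: 1 × 284 = 284
    C–C: 1 × 360 = 360
    C–H: 5 × 400 = 2000
    H–Br: 1 × 378 = 378
    Σ(formed) = 3022 kJ
  ΔH_1 = 2950 − 3022 = −72 kJ
Reaction 2:
  Bonds broken (reactants):
    C–C: 2 × 360 = 720
    C–H: 8 × 400 = 3200
    C=C: 1 × 629 = 629
    Cl–Cl: 1 × 249 = 249
    Σ(broken) = 4798 kJ
  Bonds formed (products):
    C–C: 3 × 360 = 1080
    C–Cl: 2 × 321 = 642
    C–H: 8 × 400 = 3200
    Σ(formed) = 4922 kJ
  ΔH_2 = 4798 − 4922 = −124 kJ
ΔH_1 − ΔH_2 = +52 kJ, so reaction 2 has the more negative ΔH; |ΔH_1 − ΔH_2| = 52 kJ.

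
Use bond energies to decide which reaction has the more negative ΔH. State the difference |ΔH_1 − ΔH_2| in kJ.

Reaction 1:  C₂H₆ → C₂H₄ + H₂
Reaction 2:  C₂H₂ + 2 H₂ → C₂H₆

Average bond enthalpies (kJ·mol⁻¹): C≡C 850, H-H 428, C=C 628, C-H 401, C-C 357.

Reaction 2, by 358 kJ

Reaction 1:
  Bonds broken (reactants):
    C-C: 1 × 357 = 357
    C-H: 6 × 401 = 2406
    Σ(broken) = 2763 kJ
  Bonds formed (products):
    C-H: 4 × 401 = 1604
    C=C: 1 × 628 = 628
    H-H: 1 × 428 = 428
    Σ(formed) = 2660 kJ
  ΔH_1 = 2763 − 2660 = +103 kJ
Reaction 2:
  Bonds broken (reactants):
    C≡C: 1 × 850 = 850
    C-H: 2 × 401 = 802
    H-H: 2 × 428 = 856
    Σ(broken) = 2508 kJ
  Bonds formed (products):
    C-C: 1 × 357 = 357
    C-H: 6 × 401 = 2406
    Σ(formed) = 2763 kJ
  ΔH_2 = 2508 − 2763 = −255 kJ
ΔH_1 − ΔH_2 = +358 kJ, so reaction 2 has the more negative ΔH; |ΔH_1 − ΔH_2| = 358 kJ.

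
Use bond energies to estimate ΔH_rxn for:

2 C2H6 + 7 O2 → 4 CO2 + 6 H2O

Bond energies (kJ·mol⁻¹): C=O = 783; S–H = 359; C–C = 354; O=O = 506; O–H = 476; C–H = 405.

ΔH ≈ −2866 kJ

Bonds broken (reactants):
  C–C: 2 × 354 = 708
  C–H: 12 × 405 = 4860
  O=O: 7 × 506 = 3542
  Σ(broken) = 9110 kJ
Bonds formed (products):
  C=O: 8 × 783 = 6264
  O–H: 12 × 476 = 5712
  Σ(formed) = 11976 kJ
ΔH = Σ(broken) − Σ(formed) = 9110 − 11976 = −2866 kJ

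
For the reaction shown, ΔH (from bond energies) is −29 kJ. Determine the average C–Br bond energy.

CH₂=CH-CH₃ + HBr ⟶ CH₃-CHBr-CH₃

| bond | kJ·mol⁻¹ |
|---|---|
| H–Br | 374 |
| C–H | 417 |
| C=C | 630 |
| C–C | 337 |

D(C–Br) ≈ 279 kJ/mol

Let D be the C–Br bond energy.
Σ(broken) = 1×337 + 6×417 + 1×630 + 1×374 = 3843
Σ(formed) = 1×D + 2×337 + 7×417 = 3593 + D
ΔH = Σ(broken) − Σ(formed) = (3843) − (3593 + D) = +250 − D
Setting this equal to −29 kJ gives D = 279 kJ/mol.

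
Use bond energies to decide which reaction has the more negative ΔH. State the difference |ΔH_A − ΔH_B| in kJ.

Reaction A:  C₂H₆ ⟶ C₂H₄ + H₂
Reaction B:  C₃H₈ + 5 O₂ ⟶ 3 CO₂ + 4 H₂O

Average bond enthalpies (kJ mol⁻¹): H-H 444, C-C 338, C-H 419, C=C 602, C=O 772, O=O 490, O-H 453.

Reaction A:
  Bonds broken (reactants):
    C-C: 1 × 338 = 338
    C-H: 6 × 419 = 2514
    Σ(broken) = 2852 kJ
  Bonds formed (products):
    C-H: 4 × 419 = 1676
    C=C: 1 × 602 = 602
    H-H: 1 × 444 = 444
    Σ(formed) = 2722 kJ
  ΔH_A = 2852 − 2722 = +130 kJ
Reaction B:
  Bonds broken (reactants):
    C-C: 2 × 338 = 676
    C-H: 8 × 419 = 3352
    O=O: 5 × 490 = 2450
    Σ(broken) = 6478 kJ
  Bonds formed (products):
    C=O: 6 × 772 = 4632
    O-H: 8 × 453 = 3624
    Σ(formed) = 8256 kJ
  ΔH_B = 6478 − 8256 = −1778 kJ
ΔH_A − ΔH_B = +1908 kJ, so reaction B has the more negative ΔH; |ΔH_A − ΔH_B| = 1908 kJ.

Reaction B, by 1908 kJ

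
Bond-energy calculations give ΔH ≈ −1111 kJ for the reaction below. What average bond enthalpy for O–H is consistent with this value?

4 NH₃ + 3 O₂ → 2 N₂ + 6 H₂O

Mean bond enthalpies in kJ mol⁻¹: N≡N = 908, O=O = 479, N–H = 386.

D(O–H) ≈ 447 kJ/mol

Let D be the O–H bond energy.
Σ(broken) = 12×386 + 3×479 = 6069
Σ(formed) = 2×908 + 12×D = 1816 + 12D
ΔH = Σ(broken) − Σ(formed) = (6069) − (1816 + 12D) = +4253 − 12D
Setting this equal to −1111 kJ gives 12D = 5364, so D = 447 kJ/mol.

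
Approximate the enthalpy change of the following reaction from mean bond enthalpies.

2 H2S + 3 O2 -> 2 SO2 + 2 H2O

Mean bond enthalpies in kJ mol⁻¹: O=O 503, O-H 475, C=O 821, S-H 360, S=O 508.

Bonds broken (reactants):
  O=O: 3 × 503 = 1509
  S-H: 4 × 360 = 1440
  Σ(broken) = 2949 kJ
Bonds formed (products):
  O-H: 4 × 475 = 1900
  S=O: 4 × 508 = 2032
  Σ(formed) = 3932 kJ
ΔH = Σ(broken) − Σ(formed) = 2949 − 3932 = −983 kJ

ΔH ≈ −983 kJ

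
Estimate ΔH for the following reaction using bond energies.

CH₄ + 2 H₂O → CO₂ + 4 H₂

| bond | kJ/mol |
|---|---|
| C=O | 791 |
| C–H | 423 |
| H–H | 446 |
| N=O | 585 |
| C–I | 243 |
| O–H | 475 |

Bonds broken (reactants):
  C–H: 4 × 423 = 1692
  O–H: 4 × 475 = 1900
  Σ(broken) = 3592 kJ
Bonds formed (products):
  C=O: 2 × 791 = 1582
  H–H: 4 × 446 = 1784
  Σ(formed) = 3366 kJ
ΔH = Σ(broken) − Σ(formed) = 3592 − 3366 = +226 kJ

ΔH ≈ +226 kJ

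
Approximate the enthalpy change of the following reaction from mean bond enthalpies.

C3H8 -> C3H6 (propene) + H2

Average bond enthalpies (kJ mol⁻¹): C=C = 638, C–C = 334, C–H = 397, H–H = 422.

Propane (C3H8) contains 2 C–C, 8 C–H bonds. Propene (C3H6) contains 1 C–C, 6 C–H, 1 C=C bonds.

Bonds broken (reactants):
  C–C: 2 × 334 = 668
  C–H: 8 × 397 = 3176
  Σ(broken) = 3844 kJ
Bonds formed (products):
  C–C: 1 × 334 = 334
  C–H: 6 × 397 = 2382
  C=C: 1 × 638 = 638
  H–H: 1 × 422 = 422
  Σ(formed) = 3776 kJ
ΔH = Σ(broken) − Σ(formed) = 3844 − 3776 = +68 kJ

ΔH ≈ +68 kJ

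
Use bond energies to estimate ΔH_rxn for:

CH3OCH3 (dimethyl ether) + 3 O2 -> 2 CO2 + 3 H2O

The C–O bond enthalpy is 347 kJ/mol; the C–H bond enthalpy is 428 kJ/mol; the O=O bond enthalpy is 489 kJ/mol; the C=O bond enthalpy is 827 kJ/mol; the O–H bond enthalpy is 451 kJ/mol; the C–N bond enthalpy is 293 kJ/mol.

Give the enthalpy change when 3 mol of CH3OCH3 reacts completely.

Bonds broken (reactants):
  C–H: 6 × 428 = 2568
  C–O: 2 × 347 = 694
  O=O: 3 × 489 = 1467
  Σ(broken) = 4729 kJ
Bonds formed (products):
  C=O: 4 × 827 = 3308
  O–H: 6 × 451 = 2706
  Σ(formed) = 6014 kJ
ΔH = Σ(broken) − Σ(formed) = 4729 − 6014 = −1285 kJ
For 3× the reaction as written: 3 × (−1285) = −3855 kJ

ΔH = −3855 kJ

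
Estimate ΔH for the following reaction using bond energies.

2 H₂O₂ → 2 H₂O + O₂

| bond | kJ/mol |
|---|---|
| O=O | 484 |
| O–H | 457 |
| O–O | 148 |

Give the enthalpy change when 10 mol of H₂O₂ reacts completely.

Bonds broken (reactants):
  O–H: 4 × 457 = 1828
  O–O: 2 × 148 = 296
  Σ(broken) = 2124 kJ
Bonds formed (products):
  O–H: 4 × 457 = 1828
  O=O: 1 × 484 = 484
  Σ(formed) = 2312 kJ
ΔH = Σ(broken) − Σ(formed) = 2124 − 2312 = −188 kJ
For 5× the reaction as written: 5 × (−188) = −940 kJ

ΔH = −940 kJ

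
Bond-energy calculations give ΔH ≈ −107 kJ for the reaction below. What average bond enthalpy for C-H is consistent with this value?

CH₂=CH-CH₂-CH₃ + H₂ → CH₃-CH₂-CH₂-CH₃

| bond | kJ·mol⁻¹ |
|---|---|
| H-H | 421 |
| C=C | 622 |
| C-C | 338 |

Let D be the C-H bond energy.
Σ(broken) = 2×338 + 8×D + 1×622 + 1×421 = 1719 + 8D
Σ(formed) = 3×338 + 10×D = 1014 + 10D
ΔH = Σ(broken) − Σ(formed) = (1719 + 8D) − (1014 + 10D) = +705 − 2D
Setting this equal to −107 kJ gives 2D = 812, so D = 406 kJ/mol.

D(C-H) ≈ 406 kJ/mol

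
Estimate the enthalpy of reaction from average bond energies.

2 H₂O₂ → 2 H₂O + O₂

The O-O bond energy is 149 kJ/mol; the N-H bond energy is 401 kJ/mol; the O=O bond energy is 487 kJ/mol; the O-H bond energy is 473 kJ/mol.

Bonds broken (reactants):
  O-H: 4 × 473 = 1892
  O-O: 2 × 149 = 298
  Σ(broken) = 2190 kJ
Bonds formed (products):
  O-H: 4 × 473 = 1892
  O=O: 1 × 487 = 487
  Σ(formed) = 2379 kJ
ΔH = Σ(broken) − Σ(formed) = 2190 − 2379 = −189 kJ

ΔH ≈ −189 kJ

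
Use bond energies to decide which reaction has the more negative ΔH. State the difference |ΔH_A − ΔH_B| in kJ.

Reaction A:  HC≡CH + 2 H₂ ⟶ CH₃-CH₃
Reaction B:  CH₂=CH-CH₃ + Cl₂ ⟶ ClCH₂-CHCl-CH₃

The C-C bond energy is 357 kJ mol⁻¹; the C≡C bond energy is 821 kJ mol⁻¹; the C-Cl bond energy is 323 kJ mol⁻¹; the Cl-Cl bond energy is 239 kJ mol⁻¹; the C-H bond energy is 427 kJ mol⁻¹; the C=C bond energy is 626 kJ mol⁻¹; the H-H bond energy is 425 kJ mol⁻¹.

Reaction A:
  Bonds broken (reactants):
    C≡C: 1 × 821 = 821
    C-H: 2 × 427 = 854
    H-H: 2 × 425 = 850
    Σ(broken) = 2525 kJ
  Bonds formed (products):
    C-C: 1 × 357 = 357
    C-H: 6 × 427 = 2562
    Σ(formed) = 2919 kJ
  ΔH_A = 2525 − 2919 = −394 kJ
Reaction B:
  Bonds broken (reactants):
    C-C: 1 × 357 = 357
    C-H: 6 × 427 = 2562
    C=C: 1 × 626 = 626
    Cl-Cl: 1 × 239 = 239
    Σ(broken) = 3784 kJ
  Bonds formed (products):
    C-C: 2 × 357 = 714
    C-Cl: 2 × 323 = 646
    C-H: 6 × 427 = 2562
    Σ(formed) = 3922 kJ
  ΔH_B = 3784 − 3922 = −138 kJ
ΔH_A − ΔH_B = −256 kJ, so reaction A has the more negative ΔH; |ΔH_A − ΔH_B| = 256 kJ.

Reaction A, by 256 kJ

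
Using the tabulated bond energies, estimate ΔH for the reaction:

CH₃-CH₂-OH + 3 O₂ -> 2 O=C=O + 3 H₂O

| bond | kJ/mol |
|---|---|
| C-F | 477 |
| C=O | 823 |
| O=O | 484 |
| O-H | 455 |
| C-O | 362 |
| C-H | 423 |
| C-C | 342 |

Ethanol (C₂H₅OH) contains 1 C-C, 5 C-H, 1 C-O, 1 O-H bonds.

Bonds broken (reactants):
  C-C: 1 × 342 = 342
  C-H: 5 × 423 = 2115
  C-O: 1 × 362 = 362
  O-H: 1 × 455 = 455
  O=O: 3 × 484 = 1452
  Σ(broken) = 4726 kJ
Bonds formed (products):
  C=O: 4 × 823 = 3292
  O-H: 6 × 455 = 2730
  Σ(formed) = 6022 kJ
ΔH = Σ(broken) − Σ(formed) = 4726 − 6022 = −1296 kJ

ΔH ≈ −1296 kJ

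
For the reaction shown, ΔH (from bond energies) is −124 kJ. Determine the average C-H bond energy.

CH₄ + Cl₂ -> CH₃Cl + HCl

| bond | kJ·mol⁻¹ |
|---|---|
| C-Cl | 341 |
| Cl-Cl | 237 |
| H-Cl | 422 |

D(C-H) ≈ 402 kJ/mol

Let D be the C-H bond energy.
Σ(broken) = 4×D + 1×237 = 237 + 4D
Σ(formed) = 1×341 + 3×D + 1×422 = 763 + 3D
ΔH = Σ(broken) − Σ(formed) = (237 + 4D) − (763 + 3D) = −526 + D
Setting this equal to −124 kJ gives D = 402 kJ/mol.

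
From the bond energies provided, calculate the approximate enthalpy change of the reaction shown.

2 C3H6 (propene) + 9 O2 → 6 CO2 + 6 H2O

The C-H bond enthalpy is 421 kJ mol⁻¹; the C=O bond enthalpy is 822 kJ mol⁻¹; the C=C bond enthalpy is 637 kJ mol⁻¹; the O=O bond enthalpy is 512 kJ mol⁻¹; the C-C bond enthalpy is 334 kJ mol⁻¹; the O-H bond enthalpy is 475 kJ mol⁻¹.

ΔH ≈ −3962 kJ

Bonds broken (reactants):
  C-C: 2 × 334 = 668
  C-H: 12 × 421 = 5052
  C=C: 2 × 637 = 1274
  O=O: 9 × 512 = 4608
  Σ(broken) = 11602 kJ
Bonds formed (products):
  C=O: 12 × 822 = 9864
  O-H: 12 × 475 = 5700
  Σ(formed) = 15564 kJ
ΔH = Σ(broken) − Σ(formed) = 11602 − 15564 = −3962 kJ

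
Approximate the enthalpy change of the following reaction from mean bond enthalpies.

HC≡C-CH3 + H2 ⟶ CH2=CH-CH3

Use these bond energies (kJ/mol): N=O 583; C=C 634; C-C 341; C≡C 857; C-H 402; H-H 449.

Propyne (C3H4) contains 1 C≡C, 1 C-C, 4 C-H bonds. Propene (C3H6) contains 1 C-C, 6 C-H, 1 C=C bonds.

ΔH ≈ −132 kJ

Bonds broken (reactants):
  C≡C: 1 × 857 = 857
  C-C: 1 × 341 = 341
  C-H: 4 × 402 = 1608
  H-H: 1 × 449 = 449
  Σ(broken) = 3255 kJ
Bonds formed (products):
  C-C: 1 × 341 = 341
  C-H: 6 × 402 = 2412
  C=C: 1 × 634 = 634
  Σ(formed) = 3387 kJ
ΔH = Σ(broken) − Σ(formed) = 3255 − 3387 = −132 kJ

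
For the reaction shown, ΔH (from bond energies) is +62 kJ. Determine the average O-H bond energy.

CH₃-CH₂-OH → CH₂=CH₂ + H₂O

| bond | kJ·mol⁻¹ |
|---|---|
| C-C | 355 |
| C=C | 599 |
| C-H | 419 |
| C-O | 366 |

Let D be the O-H bond energy.
Σ(broken) = 1×355 + 5×419 + 1×366 + 1×D = 2816 + D
Σ(formed) = 4×419 + 1×599 + 2×D = 2275 + 2D
ΔH = Σ(broken) − Σ(formed) = (2816 + D) − (2275 + 2D) = +541 − D
Setting this equal to +62 kJ gives D = 479 kJ/mol.

D(O-H) ≈ 479 kJ/mol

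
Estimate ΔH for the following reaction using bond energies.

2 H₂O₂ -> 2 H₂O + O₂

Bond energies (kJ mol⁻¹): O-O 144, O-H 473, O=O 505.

Bonds broken (reactants):
  O-H: 4 × 473 = 1892
  O-O: 2 × 144 = 288
  Σ(broken) = 2180 kJ
Bonds formed (products):
  O-H: 4 × 473 = 1892
  O=O: 1 × 505 = 505
  Σ(formed) = 2397 kJ
ΔH = Σ(broken) − Σ(formed) = 2180 − 2397 = −217 kJ

ΔH ≈ −217 kJ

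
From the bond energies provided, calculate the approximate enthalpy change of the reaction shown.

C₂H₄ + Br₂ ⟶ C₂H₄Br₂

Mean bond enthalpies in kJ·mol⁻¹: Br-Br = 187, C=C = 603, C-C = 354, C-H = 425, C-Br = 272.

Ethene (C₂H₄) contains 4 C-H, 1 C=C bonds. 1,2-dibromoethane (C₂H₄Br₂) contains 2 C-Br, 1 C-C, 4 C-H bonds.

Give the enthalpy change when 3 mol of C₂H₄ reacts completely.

ΔH = −324 kJ

Bonds broken (reactants):
  Br-Br: 1 × 187 = 187
  C-H: 4 × 425 = 1700
  C=C: 1 × 603 = 603
  Σ(broken) = 2490 kJ
Bonds formed (products):
  C-Br: 2 × 272 = 544
  C-C: 1 × 354 = 354
  C-H: 4 × 425 = 1700
  Σ(formed) = 2598 kJ
ΔH = Σ(broken) − Σ(formed) = 2490 − 2598 = −108 kJ
For 3× the reaction as written: 3 × (−108) = −324 kJ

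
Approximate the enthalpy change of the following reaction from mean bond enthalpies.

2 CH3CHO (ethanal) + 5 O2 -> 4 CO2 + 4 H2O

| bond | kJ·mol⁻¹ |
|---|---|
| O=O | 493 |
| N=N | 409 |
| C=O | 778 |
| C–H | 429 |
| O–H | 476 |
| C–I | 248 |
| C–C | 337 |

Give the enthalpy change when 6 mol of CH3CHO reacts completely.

ΔH = −5715 kJ

Bonds broken (reactants):
  C–C: 2 × 337 = 674
  C–H: 8 × 429 = 3432
  C=O: 2 × 778 = 1556
  O=O: 5 × 493 = 2465
  Σ(broken) = 8127 kJ
Bonds formed (products):
  C=O: 8 × 778 = 6224
  O–H: 8 × 476 = 3808
  Σ(formed) = 10032 kJ
ΔH = Σ(broken) − Σ(formed) = 8127 − 10032 = −1905 kJ
For 3× the reaction as written: 3 × (−1905) = −5715 kJ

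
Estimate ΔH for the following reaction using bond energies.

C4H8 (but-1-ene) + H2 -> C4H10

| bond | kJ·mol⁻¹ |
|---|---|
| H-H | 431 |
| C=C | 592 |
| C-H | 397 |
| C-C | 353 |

Bonds broken (reactants):
  C-C: 2 × 353 = 706
  C-H: 8 × 397 = 3176
  C=C: 1 × 592 = 592
  H-H: 1 × 431 = 431
  Σ(broken) = 4905 kJ
Bonds formed (products):
  C-C: 3 × 353 = 1059
  C-H: 10 × 397 = 3970
  Σ(formed) = 5029 kJ
ΔH = Σ(broken) − Σ(formed) = 4905 − 5029 = −124 kJ

ΔH ≈ −124 kJ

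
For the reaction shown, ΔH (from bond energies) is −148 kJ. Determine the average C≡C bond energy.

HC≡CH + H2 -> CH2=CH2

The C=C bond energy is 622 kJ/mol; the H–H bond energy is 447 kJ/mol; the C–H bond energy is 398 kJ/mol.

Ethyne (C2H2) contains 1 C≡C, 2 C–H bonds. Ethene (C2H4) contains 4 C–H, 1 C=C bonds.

D(C≡C) ≈ 823 kJ/mol

Let D be the C≡C bond energy.
Σ(broken) = 1×D + 2×398 + 1×447 = 1243 + D
Σ(formed) = 4×398 + 1×622 = 2214
ΔH = Σ(broken) − Σ(formed) = (1243 + D) − (2214) = −971 + D
Setting this equal to −148 kJ gives D = 823 kJ/mol.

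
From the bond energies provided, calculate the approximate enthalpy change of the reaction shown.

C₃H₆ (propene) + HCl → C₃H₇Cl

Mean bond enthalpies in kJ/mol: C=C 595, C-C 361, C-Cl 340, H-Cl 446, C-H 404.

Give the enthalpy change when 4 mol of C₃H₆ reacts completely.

Bonds broken (reactants):
  C-C: 1 × 361 = 361
  C-H: 6 × 404 = 2424
  C=C: 1 × 595 = 595
  H-Cl: 1 × 446 = 446
  Σ(broken) = 3826 kJ
Bonds formed (products):
  C-C: 2 × 361 = 722
  C-Cl: 1 × 340 = 340
  C-H: 7 × 404 = 2828
  Σ(formed) = 3890 kJ
ΔH = Σ(broken) − Σ(formed) = 3826 − 3890 = −64 kJ
For 4× the reaction as written: 4 × (−64) = −256 kJ

ΔH = −256 kJ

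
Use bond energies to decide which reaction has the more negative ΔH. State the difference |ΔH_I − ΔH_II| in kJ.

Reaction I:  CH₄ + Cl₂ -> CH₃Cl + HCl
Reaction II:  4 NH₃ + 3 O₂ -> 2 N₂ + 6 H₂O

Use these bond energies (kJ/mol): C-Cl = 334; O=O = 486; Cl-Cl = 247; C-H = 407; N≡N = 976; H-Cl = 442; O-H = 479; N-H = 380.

Reaction II, by 1560 kJ

Reaction I:
  Bonds broken (reactants):
    C-H: 4 × 407 = 1628
    Cl-Cl: 1 × 247 = 247
    Σ(broken) = 1875 kJ
  Bonds formed (products):
    C-Cl: 1 × 334 = 334
    C-H: 3 × 407 = 1221
    H-Cl: 1 × 442 = 442
    Σ(formed) = 1997 kJ
  ΔH_I = 1875 − 1997 = −122 kJ
Reaction II:
  Bonds broken (reactants):
    N-H: 12 × 380 = 4560
    O=O: 3 × 486 = 1458
    Σ(broken) = 6018 kJ
  Bonds formed (products):
    N≡N: 2 × 976 = 1952
    O-H: 12 × 479 = 5748
    Σ(formed) = 7700 kJ
  ΔH_II = 6018 − 7700 = −1682 kJ
ΔH_I − ΔH_II = +1560 kJ, so reaction II has the more negative ΔH; |ΔH_I − ΔH_II| = 1560 kJ.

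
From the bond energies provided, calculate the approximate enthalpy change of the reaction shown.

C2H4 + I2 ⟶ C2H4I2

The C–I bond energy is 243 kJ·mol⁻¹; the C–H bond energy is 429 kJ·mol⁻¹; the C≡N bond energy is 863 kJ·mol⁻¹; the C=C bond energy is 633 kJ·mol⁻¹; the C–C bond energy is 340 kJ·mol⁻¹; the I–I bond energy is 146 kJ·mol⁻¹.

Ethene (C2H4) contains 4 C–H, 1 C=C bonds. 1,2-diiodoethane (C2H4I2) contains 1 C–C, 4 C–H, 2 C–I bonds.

Bonds broken (reactants):
  C–H: 4 × 429 = 1716
  C=C: 1 × 633 = 633
  I–I: 1 × 146 = 146
  Σ(broken) = 2495 kJ
Bonds formed (products):
  C–C: 1 × 340 = 340
  C–H: 4 × 429 = 1716
  C–I: 2 × 243 = 486
  Σ(formed) = 2542 kJ
ΔH = Σ(broken) − Σ(formed) = 2495 − 2542 = −47 kJ

ΔH ≈ −47 kJ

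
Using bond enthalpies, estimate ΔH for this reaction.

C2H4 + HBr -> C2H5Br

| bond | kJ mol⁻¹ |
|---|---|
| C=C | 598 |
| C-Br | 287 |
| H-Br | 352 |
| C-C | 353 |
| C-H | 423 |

ΔH ≈ −113 kJ

Bonds broken (reactants):
  C-H: 4 × 423 = 1692
  C=C: 1 × 598 = 598
  H-Br: 1 × 352 = 352
  Σ(broken) = 2642 kJ
Bonds formed (products):
  C-Br: 1 × 287 = 287
  C-C: 1 × 353 = 353
  C-H: 5 × 423 = 2115
  Σ(formed) = 2755 kJ
ΔH = Σ(broken) − Σ(formed) = 2642 − 2755 = −113 kJ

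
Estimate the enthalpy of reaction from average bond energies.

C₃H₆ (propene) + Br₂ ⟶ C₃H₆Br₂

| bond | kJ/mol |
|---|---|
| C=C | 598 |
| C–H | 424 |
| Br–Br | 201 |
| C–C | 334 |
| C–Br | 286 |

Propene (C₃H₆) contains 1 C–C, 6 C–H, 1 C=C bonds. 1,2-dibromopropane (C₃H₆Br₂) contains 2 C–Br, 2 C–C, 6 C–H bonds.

ΔH ≈ −107 kJ

Bonds broken (reactants):
  Br–Br: 1 × 201 = 201
  C–C: 1 × 334 = 334
  C–H: 6 × 424 = 2544
  C=C: 1 × 598 = 598
  Σ(broken) = 3677 kJ
Bonds formed (products):
  C–Br: 2 × 286 = 572
  C–C: 2 × 334 = 668
  C–H: 6 × 424 = 2544
  Σ(formed) = 3784 kJ
ΔH = Σ(broken) − Σ(formed) = 3677 − 3784 = −107 kJ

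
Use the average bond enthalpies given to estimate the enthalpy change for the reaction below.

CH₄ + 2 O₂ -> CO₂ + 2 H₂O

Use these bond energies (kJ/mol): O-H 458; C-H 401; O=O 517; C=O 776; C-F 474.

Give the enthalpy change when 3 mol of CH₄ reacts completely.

ΔH = −2238 kJ

Bonds broken (reactants):
  C-H: 4 × 401 = 1604
  O=O: 2 × 517 = 1034
  Σ(broken) = 2638 kJ
Bonds formed (products):
  C=O: 2 × 776 = 1552
  O-H: 4 × 458 = 1832
  Σ(formed) = 3384 kJ
ΔH = Σ(broken) − Σ(formed) = 2638 − 3384 = −746 kJ
For 3× the reaction as written: 3 × (−746) = −2238 kJ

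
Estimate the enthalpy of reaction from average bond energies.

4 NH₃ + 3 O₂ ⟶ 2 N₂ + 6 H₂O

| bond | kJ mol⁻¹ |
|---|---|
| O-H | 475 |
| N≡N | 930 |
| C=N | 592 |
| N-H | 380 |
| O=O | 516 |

Bonds broken (reactants):
  N-H: 12 × 380 = 4560
  O=O: 3 × 516 = 1548
  Σ(broken) = 6108 kJ
Bonds formed (products):
  N≡N: 2 × 930 = 1860
  O-H: 12 × 475 = 5700
  Σ(formed) = 7560 kJ
ΔH = Σ(broken) − Σ(formed) = 6108 − 7560 = −1452 kJ

ΔH ≈ −1452 kJ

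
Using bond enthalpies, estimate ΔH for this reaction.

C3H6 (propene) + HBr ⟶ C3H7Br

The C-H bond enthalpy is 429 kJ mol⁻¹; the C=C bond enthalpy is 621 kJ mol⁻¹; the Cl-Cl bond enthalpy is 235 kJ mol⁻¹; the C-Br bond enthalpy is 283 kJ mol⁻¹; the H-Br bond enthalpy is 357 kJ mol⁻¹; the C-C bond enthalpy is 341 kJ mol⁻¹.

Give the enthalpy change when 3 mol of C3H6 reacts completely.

Bonds broken (reactants):
  C-C: 1 × 341 = 341
  C-H: 6 × 429 = 2574
  C=C: 1 × 621 = 621
  H-Br: 1 × 357 = 357
  Σ(broken) = 3893 kJ
Bonds formed (products):
  C-Br: 1 × 283 = 283
  C-C: 2 × 341 = 682
  C-H: 7 × 429 = 3003
  Σ(formed) = 3968 kJ
ΔH = Σ(broken) − Σ(formed) = 3893 − 3968 = −75 kJ
For 3× the reaction as written: 3 × (−75) = −225 kJ

ΔH = −225 kJ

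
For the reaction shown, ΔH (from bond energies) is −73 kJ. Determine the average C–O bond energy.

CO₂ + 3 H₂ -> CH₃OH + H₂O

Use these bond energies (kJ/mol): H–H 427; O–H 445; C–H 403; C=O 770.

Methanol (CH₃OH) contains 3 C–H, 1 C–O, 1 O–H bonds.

D(C–O) ≈ 350 kJ/mol

Let D be the C–O bond energy.
Σ(broken) = 2×770 + 3×427 = 2821
Σ(formed) = 3×403 + 1×D + 3×445 = 2544 + D
ΔH = Σ(broken) − Σ(formed) = (2821) − (2544 + D) = +277 − D
Setting this equal to −73 kJ gives D = 350 kJ/mol.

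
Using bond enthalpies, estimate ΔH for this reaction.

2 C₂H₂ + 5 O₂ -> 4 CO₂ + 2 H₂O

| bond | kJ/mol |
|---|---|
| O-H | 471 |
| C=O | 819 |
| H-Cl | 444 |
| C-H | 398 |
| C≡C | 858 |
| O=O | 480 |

ΔH ≈ −2728 kJ

Bonds broken (reactants):
  C≡C: 2 × 858 = 1716
  C-H: 4 × 398 = 1592
  O=O: 5 × 480 = 2400
  Σ(broken) = 5708 kJ
Bonds formed (products):
  C=O: 8 × 819 = 6552
  O-H: 4 × 471 = 1884
  Σ(formed) = 8436 kJ
ΔH = Σ(broken) − Σ(formed) = 5708 − 8436 = −2728 kJ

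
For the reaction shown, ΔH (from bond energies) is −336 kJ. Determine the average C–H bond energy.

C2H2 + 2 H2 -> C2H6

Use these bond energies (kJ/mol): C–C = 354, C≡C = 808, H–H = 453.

Let D be the C–H bond energy.
Σ(broken) = 1×808 + 2×D + 2×453 = 1714 + 2D
Σ(formed) = 1×354 + 6×D = 354 + 6D
ΔH = Σ(broken) − Σ(formed) = (1714 + 2D) − (354 + 6D) = +1360 − 4D
Setting this equal to −336 kJ gives 4D = 1696, so D = 424 kJ/mol.

D(C–H) ≈ 424 kJ/mol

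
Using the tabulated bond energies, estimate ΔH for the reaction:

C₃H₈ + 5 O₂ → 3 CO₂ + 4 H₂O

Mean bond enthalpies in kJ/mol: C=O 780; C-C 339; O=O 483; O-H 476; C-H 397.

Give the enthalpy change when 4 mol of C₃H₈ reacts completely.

ΔH = −8876 kJ

Bonds broken (reactants):
  C-C: 2 × 339 = 678
  C-H: 8 × 397 = 3176
  O=O: 5 × 483 = 2415
  Σ(broken) = 6269 kJ
Bonds formed (products):
  C=O: 6 × 780 = 4680
  O-H: 8 × 476 = 3808
  Σ(formed) = 8488 kJ
ΔH = Σ(broken) − Σ(formed) = 6269 − 8488 = −2219 kJ
For 4× the reaction as written: 4 × (−2219) = −8876 kJ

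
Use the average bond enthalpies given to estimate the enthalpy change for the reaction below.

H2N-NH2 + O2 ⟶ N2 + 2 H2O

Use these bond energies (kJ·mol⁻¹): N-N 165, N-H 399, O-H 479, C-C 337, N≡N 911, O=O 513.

ΔH ≈ −553 kJ

Bonds broken (reactants):
  N-H: 4 × 399 = 1596
  N-N: 1 × 165 = 165
  O=O: 1 × 513 = 513
  Σ(broken) = 2274 kJ
Bonds formed (products):
  N≡N: 1 × 911 = 911
  O-H: 4 × 479 = 1916
  Σ(formed) = 2827 kJ
ΔH = Σ(broken) − Σ(formed) = 2274 − 2827 = −553 kJ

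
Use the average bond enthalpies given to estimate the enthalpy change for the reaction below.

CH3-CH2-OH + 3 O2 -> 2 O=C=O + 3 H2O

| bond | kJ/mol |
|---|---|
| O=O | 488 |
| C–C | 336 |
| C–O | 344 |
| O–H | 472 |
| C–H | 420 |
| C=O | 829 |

ΔH ≈ −1432 kJ

Bonds broken (reactants):
  C–C: 1 × 336 = 336
  C–H: 5 × 420 = 2100
  C–O: 1 × 344 = 344
  O–H: 1 × 472 = 472
  O=O: 3 × 488 = 1464
  Σ(broken) = 4716 kJ
Bonds formed (products):
  C=O: 4 × 829 = 3316
  O–H: 6 × 472 = 2832
  Σ(formed) = 6148 kJ
ΔH = Σ(broken) − Σ(formed) = 4716 − 6148 = −1432 kJ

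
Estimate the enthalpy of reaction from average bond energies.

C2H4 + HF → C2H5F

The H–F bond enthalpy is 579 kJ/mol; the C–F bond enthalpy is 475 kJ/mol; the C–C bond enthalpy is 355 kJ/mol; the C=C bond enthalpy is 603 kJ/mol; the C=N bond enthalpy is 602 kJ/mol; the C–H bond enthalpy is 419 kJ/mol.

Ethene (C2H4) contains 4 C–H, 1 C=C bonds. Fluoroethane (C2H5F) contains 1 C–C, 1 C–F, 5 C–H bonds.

ΔH ≈ −67 kJ

Bonds broken (reactants):
  C–H: 4 × 419 = 1676
  C=C: 1 × 603 = 603
  H–F: 1 × 579 = 579
  Σ(broken) = 2858 kJ
Bonds formed (products):
  C–C: 1 × 355 = 355
  C–F: 1 × 475 = 475
  C–H: 5 × 419 = 2095
  Σ(formed) = 2925 kJ
ΔH = Σ(broken) − Σ(formed) = 2858 − 2925 = −67 kJ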